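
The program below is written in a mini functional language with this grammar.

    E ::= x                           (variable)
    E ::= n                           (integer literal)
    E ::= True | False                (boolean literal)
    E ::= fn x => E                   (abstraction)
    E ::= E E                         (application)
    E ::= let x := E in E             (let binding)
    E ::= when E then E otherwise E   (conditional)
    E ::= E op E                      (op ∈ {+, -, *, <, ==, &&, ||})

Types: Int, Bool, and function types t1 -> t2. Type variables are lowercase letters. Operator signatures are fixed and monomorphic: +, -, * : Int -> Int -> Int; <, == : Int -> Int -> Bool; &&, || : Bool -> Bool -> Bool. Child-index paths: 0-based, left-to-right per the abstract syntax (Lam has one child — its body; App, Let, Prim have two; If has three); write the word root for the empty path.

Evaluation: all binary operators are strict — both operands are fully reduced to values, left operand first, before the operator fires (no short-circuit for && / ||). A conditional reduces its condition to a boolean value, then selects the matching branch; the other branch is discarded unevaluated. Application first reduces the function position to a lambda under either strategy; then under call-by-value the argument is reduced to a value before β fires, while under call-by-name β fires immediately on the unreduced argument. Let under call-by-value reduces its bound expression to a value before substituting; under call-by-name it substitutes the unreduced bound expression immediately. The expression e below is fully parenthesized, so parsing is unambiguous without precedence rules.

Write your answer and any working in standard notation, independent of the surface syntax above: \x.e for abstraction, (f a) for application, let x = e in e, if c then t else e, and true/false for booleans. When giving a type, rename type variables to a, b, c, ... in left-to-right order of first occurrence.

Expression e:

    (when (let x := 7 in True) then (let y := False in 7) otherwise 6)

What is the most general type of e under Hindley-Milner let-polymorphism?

Answer: Int

Derivation:
let x : Int
  unify Bool ~ Bool
let y : Bool
  unify Int ~ Int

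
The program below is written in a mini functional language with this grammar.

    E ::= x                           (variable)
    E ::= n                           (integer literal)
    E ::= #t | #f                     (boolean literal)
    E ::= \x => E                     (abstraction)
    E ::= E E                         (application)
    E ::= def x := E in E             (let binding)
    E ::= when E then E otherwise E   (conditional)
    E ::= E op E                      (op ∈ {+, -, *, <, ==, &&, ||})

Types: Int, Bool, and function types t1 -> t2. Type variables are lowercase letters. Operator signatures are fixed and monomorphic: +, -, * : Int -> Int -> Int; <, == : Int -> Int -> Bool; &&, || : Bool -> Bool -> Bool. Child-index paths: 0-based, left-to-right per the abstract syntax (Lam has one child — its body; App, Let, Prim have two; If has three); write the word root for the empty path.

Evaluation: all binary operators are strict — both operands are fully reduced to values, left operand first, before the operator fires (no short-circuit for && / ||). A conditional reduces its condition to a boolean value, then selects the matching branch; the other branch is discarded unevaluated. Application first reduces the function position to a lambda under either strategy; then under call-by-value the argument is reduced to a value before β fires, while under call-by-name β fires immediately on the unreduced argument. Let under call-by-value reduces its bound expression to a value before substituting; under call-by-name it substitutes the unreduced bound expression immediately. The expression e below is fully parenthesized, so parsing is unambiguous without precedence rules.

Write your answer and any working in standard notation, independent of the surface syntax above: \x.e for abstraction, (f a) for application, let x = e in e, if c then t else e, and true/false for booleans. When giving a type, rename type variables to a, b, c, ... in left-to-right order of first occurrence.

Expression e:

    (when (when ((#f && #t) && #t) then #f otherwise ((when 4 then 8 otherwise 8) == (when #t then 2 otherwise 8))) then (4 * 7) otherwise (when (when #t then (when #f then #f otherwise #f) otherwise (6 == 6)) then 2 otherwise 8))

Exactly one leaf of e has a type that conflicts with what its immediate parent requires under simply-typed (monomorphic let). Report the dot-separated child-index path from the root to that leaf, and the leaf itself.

Derivation:
  unify Bool ~ Bool
  unify Bool ~ Bool
  unify Bool ~ Bool
  unify Bool ~ Bool
  unify Bool ~ Bool
  unify Int ~ Bool
  FAIL: mismatch Int ~ Bool

Answer: 0.2.0.0 : 4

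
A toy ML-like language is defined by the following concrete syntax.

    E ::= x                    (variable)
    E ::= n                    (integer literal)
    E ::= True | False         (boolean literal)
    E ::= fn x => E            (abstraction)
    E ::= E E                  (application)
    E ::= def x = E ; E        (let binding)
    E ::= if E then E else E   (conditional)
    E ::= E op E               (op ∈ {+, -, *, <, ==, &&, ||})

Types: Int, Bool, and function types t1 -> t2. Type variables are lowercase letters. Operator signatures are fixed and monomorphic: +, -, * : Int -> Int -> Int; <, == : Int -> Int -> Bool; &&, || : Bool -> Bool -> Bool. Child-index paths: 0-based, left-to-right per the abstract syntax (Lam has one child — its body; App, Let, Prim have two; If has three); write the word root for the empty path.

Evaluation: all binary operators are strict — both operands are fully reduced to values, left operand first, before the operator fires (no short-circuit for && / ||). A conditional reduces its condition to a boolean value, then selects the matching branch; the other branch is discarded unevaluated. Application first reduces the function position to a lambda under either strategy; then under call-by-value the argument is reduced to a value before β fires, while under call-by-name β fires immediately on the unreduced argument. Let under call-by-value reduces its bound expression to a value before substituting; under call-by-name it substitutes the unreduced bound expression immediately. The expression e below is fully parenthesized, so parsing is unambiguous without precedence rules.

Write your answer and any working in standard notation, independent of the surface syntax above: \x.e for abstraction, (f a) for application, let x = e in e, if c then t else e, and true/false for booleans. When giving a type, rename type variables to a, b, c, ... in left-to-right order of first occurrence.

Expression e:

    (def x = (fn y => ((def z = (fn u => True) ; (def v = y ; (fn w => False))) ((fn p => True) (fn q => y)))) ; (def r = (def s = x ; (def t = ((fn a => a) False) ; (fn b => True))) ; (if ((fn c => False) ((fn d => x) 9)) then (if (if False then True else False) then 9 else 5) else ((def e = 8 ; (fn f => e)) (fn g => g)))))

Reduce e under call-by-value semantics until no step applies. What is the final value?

Answer: 8

Working:
step 0: (let x = (\y.((let z = (\u.true) in (let v = y in (\w.false))) ((\p.true) (\q.y)))) in (let r = (let s = x in (let t = ((\a.a) false) in (\b.true))) in (if ((\c.false) ((\d.x) 9)) then (if (if false then true else false) then 9 else 5) else ((let e = 8 in (\f.e)) (\g.g)))))
step 1: [let@root] (let r = (let s = (\y.((let z = (\u.true) in (let v = y in (\w.false))) ((\p.true) (\q.y)))) in (let t = ((\a.a) false) in (\b.true))) in (if ((\c.false) ((\d.(\y.((let z = (\u.true) in (let v = y in (\w.false))) ((\p.true) (\q.y))))) 9)) then (if (if false then true else false) then 9 else 5) else ((let e = 8 in (\f.e)) (\g.g))))
step 2: [let@0] (let r = (let t = ((\a.a) false) in (\b.true)) in (if ((\c.false) ((\d.(\y.((let z = (\u.true) in (let v = y in (\w.false))) ((\p.true) (\q.y))))) 9)) then (if (if false then true else false) then 9 else 5) else ((let e = 8 in (\f.e)) (\g.g))))
step 3: [beta@0.0] (let r = (let t = false in (\b.true)) in (if ((\c.false) ((\d.(\y.((let z = (\u.true) in (let v = y in (\w.false))) ((\p.true) (\q.y))))) 9)) then (if (if false then true else false) then 9 else 5) else ((let e = 8 in (\f.e)) (\g.g))))
step 4: [let@0] (let r = (\b.true) in (if ((\c.false) ((\d.(\y.((let z = (\u.true) in (let v = y in (\w.false))) ((\p.true) (\q.y))))) 9)) then (if (if false then true else false) then 9 else 5) else ((let e = 8 in (\f.e)) (\g.g))))
step 5: [let@root] (if ((\c.false) ((\d.(\y.((let z = (\u.true) in (let v = y in (\w.false))) ((\p.true) (\q.y))))) 9)) then (if (if false then true else false) then 9 else 5) else ((let e = 8 in (\f.e)) (\g.g)))
step 6: [beta@0.1] (if ((\c.false) (\y.((let z = (\u.true) in (let v = y in (\w.false))) ((\p.true) (\q.y))))) then (if (if false then true else false) then 9 else 5) else ((let e = 8 in (\f.e)) (\g.g)))
step 7: [beta@0] (if false then (if (if false then true else false) then 9 else 5) else ((let e = 8 in (\f.e)) (\g.g)))
step 8: [if@root] ((let e = 8 in (\f.e)) (\g.g))
step 9: [let@0] ((\f.8) (\g.g))
step 10: [beta@root] 8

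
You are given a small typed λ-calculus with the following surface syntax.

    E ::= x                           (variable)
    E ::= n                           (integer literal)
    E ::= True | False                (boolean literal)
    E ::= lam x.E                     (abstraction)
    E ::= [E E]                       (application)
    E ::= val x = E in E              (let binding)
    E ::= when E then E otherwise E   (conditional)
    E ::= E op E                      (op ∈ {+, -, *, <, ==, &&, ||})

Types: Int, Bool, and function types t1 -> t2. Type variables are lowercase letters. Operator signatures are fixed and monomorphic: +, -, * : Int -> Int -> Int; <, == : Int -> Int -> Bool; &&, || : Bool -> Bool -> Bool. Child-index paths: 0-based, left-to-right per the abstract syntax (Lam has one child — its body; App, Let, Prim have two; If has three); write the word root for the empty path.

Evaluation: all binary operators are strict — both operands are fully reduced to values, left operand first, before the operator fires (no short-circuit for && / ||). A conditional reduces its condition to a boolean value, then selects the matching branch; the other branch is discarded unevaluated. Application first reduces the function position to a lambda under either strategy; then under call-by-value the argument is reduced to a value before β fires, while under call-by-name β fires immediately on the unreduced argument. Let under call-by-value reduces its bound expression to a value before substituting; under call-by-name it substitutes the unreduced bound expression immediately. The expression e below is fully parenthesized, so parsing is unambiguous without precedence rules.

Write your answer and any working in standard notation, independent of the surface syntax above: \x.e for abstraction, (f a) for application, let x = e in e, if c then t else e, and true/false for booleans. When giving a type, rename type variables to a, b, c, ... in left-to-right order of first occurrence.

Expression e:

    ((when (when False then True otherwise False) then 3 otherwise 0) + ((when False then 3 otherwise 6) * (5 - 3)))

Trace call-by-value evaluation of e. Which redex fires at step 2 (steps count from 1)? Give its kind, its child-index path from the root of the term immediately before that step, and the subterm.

Answer: if at 0 : (if false then 3 else 0)

Trace:
step 0: ((if (if false then true else false) then 3 else 0) + ((if false then 3 else 6) * (5 - 3)))
step 1: [if@0.0] ((if false then 3 else 0) + ((if false then 3 else 6) * (5 - 3)))
step 2: [if@0] (0 + ((if false then 3 else 6) * (5 - 3)))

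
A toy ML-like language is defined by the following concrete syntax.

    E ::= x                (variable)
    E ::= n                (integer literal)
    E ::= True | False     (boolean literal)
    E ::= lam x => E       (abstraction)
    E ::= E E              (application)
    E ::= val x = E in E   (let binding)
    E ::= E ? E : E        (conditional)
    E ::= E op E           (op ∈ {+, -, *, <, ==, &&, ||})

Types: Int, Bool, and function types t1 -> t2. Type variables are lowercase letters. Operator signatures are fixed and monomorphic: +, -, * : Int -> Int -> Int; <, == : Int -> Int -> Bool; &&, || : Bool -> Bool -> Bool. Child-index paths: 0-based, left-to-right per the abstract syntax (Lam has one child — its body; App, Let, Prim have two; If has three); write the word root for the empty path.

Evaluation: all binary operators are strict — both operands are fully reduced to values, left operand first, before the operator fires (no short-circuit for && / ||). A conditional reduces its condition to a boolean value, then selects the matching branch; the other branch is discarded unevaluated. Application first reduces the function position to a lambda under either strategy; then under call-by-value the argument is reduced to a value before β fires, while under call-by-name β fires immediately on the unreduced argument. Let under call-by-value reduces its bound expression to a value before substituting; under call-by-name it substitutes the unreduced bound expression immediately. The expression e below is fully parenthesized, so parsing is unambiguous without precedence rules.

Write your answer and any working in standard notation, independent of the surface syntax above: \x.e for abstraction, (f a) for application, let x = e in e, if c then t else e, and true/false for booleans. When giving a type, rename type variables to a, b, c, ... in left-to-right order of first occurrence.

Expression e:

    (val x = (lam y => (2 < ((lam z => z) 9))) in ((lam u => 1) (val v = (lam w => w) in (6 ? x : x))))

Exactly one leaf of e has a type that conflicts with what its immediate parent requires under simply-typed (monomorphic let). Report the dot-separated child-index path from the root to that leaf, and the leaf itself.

Answer: 1.1.1.0 : 6

Trace:
  unify Int ~ Int
z : b
\z._ : b -> b
  unify b -> b ~ Int -> c
  unify b ~ Int
  unify Int ~ c
_ _ : Int
  unify Int ~ Int
\y._ : a -> Bool
let x : a -> Bool
\u._ : d -> Int
w : e
\w._ : e -> e
let v : e -> e
  unify Int ~ Bool
  FAIL: mismatch Int ~ Bool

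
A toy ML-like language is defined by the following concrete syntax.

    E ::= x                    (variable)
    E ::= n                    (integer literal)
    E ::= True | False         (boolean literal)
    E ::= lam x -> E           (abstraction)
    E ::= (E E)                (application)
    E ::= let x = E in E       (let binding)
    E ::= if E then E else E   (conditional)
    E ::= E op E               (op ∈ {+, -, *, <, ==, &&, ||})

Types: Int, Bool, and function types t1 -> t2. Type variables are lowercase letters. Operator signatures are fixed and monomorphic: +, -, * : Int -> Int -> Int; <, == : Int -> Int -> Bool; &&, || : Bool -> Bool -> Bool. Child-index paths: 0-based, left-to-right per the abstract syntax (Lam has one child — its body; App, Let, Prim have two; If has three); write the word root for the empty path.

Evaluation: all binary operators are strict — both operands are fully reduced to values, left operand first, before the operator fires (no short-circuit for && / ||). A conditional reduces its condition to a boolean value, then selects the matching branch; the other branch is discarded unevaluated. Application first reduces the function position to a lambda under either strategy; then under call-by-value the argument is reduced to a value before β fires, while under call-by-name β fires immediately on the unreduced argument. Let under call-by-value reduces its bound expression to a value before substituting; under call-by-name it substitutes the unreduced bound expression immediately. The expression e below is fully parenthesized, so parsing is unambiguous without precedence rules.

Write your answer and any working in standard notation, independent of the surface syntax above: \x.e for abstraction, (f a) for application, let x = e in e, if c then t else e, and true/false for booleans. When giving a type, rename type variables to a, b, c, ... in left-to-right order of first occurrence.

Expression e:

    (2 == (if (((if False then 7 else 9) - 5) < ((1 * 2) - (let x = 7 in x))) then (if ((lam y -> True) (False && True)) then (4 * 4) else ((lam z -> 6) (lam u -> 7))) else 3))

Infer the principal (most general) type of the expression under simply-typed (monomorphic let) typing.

Derivation:
  unify Int ~ Int
  unify Bool ~ Bool
  unify Int ~ Int
  unify Int ~ Int
  unify Int ~ Int
  unify Int ~ Int
  unify Int ~ Int
  unify Int ~ Int
  unify Int ~ Int
let x : Int
x : Int
  unify Int ~ Int
  unify Int ~ Int
  unify Bool ~ Bool
\y._ : a -> Bool
  unify Bool ~ Bool
  unify Bool ~ Bool
  unify a -> Bool ~ Bool -> b
  unify a ~ Bool
  unify Bool ~ b
_ _ : Bool
  unify Bool ~ Bool
  unify Int ~ Int
  unify Int ~ Int
\z._ : c -> Int
\u._ : d -> Int
  unify c -> Int ~ (d -> Int) -> e
  unify c ~ d -> Int
  unify Int ~ e
_ _ : Int
  unify Int ~ Int
  unify Int ~ Int
  unify Int ~ Int

Answer: Bool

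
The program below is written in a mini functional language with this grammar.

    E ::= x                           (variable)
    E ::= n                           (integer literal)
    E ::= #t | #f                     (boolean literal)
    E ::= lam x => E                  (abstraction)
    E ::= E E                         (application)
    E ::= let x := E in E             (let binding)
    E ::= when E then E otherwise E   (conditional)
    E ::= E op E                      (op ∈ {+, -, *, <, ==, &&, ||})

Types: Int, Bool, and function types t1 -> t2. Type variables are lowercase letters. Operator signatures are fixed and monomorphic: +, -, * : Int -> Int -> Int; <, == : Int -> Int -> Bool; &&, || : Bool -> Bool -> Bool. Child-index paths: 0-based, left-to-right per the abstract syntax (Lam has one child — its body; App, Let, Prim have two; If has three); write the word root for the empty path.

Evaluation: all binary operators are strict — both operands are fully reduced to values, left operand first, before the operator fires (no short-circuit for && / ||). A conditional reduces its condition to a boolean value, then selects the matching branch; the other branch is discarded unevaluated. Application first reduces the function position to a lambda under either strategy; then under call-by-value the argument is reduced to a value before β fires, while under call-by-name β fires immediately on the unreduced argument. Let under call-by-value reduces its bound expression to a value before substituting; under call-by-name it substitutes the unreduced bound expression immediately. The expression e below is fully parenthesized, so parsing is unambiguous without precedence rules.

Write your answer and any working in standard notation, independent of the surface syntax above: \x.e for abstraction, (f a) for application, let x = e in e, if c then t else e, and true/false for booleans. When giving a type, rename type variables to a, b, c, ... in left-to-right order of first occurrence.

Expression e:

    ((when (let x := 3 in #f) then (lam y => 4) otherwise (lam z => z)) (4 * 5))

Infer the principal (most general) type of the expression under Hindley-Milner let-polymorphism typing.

Answer: Int

Trace:
let x : Int
  unify Bool ~ Bool
\y._ : a -> Int
z : b
\z._ : b -> b
  unify a -> Int ~ b -> b
  unify a ~ b
  unify Int ~ b
  unify Int ~ Int
  unify Int ~ Int
  unify Int -> Int ~ Int -> c
  unify Int ~ Int
  unify Int ~ c
_ _ : Int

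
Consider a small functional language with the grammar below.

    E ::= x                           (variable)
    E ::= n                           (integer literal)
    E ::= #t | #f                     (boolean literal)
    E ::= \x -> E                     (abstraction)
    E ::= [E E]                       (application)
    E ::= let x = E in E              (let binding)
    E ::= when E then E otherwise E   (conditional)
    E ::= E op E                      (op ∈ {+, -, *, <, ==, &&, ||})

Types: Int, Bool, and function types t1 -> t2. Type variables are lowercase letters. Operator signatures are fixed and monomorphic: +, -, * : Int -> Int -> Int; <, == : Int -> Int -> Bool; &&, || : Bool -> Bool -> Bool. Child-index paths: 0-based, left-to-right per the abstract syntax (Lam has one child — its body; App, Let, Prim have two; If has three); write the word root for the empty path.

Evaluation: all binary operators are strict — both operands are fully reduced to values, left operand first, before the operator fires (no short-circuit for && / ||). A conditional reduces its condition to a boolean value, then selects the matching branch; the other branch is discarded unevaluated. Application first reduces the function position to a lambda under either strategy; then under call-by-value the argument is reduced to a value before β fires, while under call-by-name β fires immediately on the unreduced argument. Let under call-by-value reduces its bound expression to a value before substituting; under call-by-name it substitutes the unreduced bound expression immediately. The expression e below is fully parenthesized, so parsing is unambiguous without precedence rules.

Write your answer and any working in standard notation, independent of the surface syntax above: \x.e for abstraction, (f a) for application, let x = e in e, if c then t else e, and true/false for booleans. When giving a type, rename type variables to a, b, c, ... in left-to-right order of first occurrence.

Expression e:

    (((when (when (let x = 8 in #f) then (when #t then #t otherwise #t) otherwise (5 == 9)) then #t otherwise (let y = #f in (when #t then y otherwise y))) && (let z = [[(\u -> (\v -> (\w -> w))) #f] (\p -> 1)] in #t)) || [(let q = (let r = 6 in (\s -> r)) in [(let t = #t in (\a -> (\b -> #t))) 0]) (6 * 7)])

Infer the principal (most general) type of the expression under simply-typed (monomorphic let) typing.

Derivation:
let x : Int
  unify Bool ~ Bool
  unify Bool ~ Bool
  unify Bool ~ Bool
  unify Int ~ Int
  unify Int ~ Int
  unify Bool ~ Bool
  unify Bool ~ Bool
let y : Bool
  unify Bool ~ Bool
y : Bool
y : Bool
  unify Bool ~ Bool
  unify Bool ~ Bool
  unify Bool ~ Bool
w : c
\w._ : c -> c
\v._ : b -> c -> c
\u._ : a -> b -> c -> c
  unify a -> b -> c -> c ~ Bool -> d
  unify a ~ Bool
  unify b -> c -> c ~ d
_ _ : b -> c -> c
\p._ : e -> Int
  unify b -> c -> c ~ (e -> Int) -> f
  unify b ~ e -> Int
  unify c -> c ~ f
_ _ : c -> c
let z : c -> c
  unify Bool ~ Bool
  unify Bool ~ Bool
let r : Int
r : Int
\s._ : g -> Int
let q : g -> Int
let t : Bool
\b._ : i -> Bool
\a._ : h -> i -> Bool
  unify h -> i -> Bool ~ Int -> j
  unify h ~ Int
  unify i -> Bool ~ j
_ _ : i -> Bool
  unify Int ~ Int
  unify Int ~ Int
  unify i -> Bool ~ Int -> k
  unify i ~ Int
  unify Bool ~ k
_ _ : Bool
  unify Bool ~ Bool

Answer: Bool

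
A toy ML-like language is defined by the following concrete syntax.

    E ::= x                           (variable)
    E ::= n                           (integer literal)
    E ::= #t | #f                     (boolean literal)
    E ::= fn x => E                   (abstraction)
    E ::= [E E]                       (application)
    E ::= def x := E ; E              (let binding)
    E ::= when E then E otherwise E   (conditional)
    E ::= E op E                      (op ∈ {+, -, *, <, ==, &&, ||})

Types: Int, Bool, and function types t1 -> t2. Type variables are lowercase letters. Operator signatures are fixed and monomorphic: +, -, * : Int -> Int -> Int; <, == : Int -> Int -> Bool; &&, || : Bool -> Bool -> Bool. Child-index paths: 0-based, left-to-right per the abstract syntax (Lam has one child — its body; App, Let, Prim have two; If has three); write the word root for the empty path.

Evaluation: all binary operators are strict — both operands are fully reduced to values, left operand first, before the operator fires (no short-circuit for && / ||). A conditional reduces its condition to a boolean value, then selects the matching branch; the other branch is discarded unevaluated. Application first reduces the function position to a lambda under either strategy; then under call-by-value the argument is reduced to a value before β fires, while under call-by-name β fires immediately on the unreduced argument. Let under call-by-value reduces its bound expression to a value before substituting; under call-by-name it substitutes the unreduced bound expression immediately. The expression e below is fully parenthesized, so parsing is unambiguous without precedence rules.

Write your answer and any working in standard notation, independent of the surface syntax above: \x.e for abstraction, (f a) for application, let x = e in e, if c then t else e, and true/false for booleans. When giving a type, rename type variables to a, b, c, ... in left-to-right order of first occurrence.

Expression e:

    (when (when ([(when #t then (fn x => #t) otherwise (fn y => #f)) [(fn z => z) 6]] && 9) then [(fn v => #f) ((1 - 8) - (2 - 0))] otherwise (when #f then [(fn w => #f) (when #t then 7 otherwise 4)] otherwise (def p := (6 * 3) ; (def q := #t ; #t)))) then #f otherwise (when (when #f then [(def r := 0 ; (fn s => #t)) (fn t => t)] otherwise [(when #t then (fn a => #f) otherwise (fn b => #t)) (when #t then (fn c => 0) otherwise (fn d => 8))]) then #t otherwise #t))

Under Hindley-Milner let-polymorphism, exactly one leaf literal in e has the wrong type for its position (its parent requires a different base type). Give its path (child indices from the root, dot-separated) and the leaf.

Trace:
  unify Bool ~ Bool
\x._ : a -> Bool
\y._ : b -> Bool
  unify a -> Bool ~ b -> Bool
  unify a ~ b
  unify Bool ~ Bool
z : c
\z._ : c -> c
  unify c -> c ~ Int -> d
  unify c ~ Int
  unify Int ~ d
_ _ : Int
  unify b -> Bool ~ Int -> e
  unify b ~ Int
  unify Bool ~ e
_ _ : Bool
  unify Bool ~ Bool
  unify Int ~ Bool
  FAIL: mismatch Int ~ Bool

Answer: 0.0.1 : 9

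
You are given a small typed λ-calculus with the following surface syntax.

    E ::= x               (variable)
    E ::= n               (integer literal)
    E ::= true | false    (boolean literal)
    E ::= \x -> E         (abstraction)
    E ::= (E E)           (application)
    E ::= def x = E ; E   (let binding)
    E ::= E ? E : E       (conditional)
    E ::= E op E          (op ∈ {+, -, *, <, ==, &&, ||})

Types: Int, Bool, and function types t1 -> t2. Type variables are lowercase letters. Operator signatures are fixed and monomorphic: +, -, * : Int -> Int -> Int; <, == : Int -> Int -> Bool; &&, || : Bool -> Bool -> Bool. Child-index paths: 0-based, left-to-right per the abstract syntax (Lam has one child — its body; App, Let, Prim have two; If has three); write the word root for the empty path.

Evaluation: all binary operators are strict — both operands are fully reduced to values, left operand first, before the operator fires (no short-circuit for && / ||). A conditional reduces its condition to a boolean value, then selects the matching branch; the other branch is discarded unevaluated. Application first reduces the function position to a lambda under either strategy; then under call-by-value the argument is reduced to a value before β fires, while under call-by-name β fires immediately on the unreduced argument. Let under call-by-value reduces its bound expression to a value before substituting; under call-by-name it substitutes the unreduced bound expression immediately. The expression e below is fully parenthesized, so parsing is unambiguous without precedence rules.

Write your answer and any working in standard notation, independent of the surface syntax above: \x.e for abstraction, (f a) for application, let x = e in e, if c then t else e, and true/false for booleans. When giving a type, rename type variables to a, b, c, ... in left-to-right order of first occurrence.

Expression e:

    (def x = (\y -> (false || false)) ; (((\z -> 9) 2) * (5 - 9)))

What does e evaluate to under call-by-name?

Answer: -36

Working:
step 0: (let x = (\y.(false || false)) in (((\z.9) 2) * (5 - 9)))
step 1: [let@root] (((\z.9) 2) * (5 - 9))
step 2: [beta@0] (9 * (5 - 9))
step 3: [delta@1] (9 * -4)
step 4: [delta@root] -36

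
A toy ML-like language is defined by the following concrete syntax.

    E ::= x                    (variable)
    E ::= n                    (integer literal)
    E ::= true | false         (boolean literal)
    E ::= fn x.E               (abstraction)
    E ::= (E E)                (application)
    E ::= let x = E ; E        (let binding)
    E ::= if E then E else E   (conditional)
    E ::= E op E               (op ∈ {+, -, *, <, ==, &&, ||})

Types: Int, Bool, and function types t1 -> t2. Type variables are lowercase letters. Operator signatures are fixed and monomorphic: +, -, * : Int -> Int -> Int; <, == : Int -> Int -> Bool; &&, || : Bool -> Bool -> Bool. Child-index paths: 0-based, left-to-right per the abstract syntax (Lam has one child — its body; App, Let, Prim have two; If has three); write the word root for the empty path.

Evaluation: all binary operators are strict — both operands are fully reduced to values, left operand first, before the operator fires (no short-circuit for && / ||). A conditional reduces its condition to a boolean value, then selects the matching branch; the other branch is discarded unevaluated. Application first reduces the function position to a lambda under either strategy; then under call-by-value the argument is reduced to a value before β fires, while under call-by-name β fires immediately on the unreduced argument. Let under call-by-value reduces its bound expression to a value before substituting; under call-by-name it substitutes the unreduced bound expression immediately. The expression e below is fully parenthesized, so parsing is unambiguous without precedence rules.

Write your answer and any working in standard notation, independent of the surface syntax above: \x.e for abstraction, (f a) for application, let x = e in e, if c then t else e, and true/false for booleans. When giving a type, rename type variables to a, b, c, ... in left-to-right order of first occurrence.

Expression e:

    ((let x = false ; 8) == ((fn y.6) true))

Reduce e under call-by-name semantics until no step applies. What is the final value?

Answer: false

Working:
step 0: ((let x = false in 8) == ((\y.6) true))
step 1: [let@0] (8 == ((\y.6) true))
step 2: [beta@1] (8 == 6)
step 3: [delta@root] false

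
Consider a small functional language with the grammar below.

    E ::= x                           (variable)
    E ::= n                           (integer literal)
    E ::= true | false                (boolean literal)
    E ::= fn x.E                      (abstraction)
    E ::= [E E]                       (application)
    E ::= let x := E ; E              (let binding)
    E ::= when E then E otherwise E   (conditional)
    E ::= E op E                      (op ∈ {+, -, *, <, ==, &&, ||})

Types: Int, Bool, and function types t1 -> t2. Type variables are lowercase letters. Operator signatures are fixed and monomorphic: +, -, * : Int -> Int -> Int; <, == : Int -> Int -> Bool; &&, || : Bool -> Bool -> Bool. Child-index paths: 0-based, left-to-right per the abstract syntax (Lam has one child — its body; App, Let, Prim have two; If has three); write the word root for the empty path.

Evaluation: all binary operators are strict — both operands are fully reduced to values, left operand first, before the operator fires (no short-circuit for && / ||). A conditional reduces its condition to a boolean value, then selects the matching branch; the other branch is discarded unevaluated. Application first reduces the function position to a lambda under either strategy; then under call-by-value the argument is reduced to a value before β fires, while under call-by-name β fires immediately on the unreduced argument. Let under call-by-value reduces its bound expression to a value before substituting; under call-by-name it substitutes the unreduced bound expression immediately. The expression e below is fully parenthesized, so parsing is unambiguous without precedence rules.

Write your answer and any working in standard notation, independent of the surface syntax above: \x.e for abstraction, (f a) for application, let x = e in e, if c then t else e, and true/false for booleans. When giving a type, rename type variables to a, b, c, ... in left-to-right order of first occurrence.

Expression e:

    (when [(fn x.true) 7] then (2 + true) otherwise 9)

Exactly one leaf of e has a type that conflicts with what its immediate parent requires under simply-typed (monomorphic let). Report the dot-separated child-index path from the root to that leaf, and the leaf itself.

Derivation:
\x._ : a -> Bool
  unify a -> Bool ~ Int -> b
  unify a ~ Int
  unify Bool ~ b
_ _ : Bool
  unify Bool ~ Bool
  unify Int ~ Int
  unify Bool ~ Int
  FAIL: mismatch Bool ~ Int

Answer: 1.1 : true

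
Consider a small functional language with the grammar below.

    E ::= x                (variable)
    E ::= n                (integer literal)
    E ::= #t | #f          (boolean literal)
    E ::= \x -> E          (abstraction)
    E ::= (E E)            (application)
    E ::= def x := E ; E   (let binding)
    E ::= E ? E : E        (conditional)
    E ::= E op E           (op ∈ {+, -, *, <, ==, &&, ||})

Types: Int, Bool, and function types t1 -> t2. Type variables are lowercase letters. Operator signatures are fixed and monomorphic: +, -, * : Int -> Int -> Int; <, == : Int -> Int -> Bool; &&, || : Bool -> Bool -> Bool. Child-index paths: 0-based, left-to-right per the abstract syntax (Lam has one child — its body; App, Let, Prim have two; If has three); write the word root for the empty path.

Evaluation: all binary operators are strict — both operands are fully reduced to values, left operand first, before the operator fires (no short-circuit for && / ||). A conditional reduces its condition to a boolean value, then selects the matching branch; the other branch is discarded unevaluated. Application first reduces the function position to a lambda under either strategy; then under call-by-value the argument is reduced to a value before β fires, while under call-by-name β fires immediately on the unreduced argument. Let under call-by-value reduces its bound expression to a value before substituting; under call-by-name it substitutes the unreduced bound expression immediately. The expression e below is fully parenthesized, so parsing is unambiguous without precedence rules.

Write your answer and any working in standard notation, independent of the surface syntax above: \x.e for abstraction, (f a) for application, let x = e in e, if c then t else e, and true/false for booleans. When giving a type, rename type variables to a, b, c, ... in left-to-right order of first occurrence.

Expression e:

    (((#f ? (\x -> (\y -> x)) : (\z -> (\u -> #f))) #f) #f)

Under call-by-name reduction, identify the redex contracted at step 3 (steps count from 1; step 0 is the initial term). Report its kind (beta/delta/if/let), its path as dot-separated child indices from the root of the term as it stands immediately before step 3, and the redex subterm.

Working:
step 0: (((if false then (\x.(\y.x)) else (\z.(\u.false))) false) false)
step 1: [if@0.0] (((\z.(\u.false)) false) false)
step 2: [beta@0] ((\u.false) false)
step 3: [beta@root] false

Answer: beta at root : ((\u.false) false)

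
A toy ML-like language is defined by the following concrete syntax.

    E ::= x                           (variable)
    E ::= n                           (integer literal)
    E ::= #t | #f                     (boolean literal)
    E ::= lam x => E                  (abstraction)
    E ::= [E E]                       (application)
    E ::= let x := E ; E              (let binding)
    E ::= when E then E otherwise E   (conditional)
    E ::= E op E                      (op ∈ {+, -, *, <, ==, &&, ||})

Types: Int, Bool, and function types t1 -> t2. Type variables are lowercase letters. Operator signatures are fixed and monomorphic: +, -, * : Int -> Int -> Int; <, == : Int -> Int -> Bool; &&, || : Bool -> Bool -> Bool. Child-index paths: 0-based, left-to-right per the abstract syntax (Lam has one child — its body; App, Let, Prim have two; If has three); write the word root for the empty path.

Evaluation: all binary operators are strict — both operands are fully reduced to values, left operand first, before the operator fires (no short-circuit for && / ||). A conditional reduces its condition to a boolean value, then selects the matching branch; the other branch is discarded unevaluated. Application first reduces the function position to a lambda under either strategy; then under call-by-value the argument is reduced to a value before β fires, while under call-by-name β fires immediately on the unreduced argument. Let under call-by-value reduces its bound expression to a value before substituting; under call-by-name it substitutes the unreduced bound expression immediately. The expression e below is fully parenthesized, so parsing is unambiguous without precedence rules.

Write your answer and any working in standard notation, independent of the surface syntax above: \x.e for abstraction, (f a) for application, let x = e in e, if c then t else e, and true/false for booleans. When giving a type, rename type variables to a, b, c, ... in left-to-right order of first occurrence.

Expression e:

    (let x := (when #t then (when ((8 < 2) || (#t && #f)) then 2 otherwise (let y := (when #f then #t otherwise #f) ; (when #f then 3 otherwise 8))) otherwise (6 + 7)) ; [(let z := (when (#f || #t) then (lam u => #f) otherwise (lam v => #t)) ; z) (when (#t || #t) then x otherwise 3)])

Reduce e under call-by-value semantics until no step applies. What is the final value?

Answer: false

Working:
step 0: (let x = (if true then (if ((8 < 2) || (true && false)) then 2 else (let y = (if false then true else false) in (if false then 3 else 8))) else (6 + 7)) in ((let z = (if (false || true) then (\u.false) else (\v.true)) in z) (if (true || true) then x else 3)))
step 1: [if@0] (let x = (if ((8 < 2) || (true && false)) then 2 else (let y = (if false then true else false) in (if false then 3 else 8))) in ((let z = (if (false || true) then (\u.false) else (\v.true)) in z) (if (true || true) then x else 3)))
step 2: [delta@0.0.0] (let x = (if (false || (true && false)) then 2 else (let y = (if false then true else false) in (if false then 3 else 8))) in ((let z = (if (false || true) then (\u.false) else (\v.true)) in z) (if (true || true) then x else 3)))
step 3: [delta@0.0.1] (let x = (if (false || false) then 2 else (let y = (if false then true else false) in (if false then 3 else 8))) in ((let z = (if (false || true) then (\u.false) else (\v.true)) in z) (if (true || true) then x else 3)))
step 4: [delta@0.0] (let x = (if false then 2 else (let y = (if false then true else false) in (if false then 3 else 8))) in ((let z = (if (false || true) then (\u.false) else (\v.true)) in z) (if (true || true) then x else 3)))
step 5: [if@0] (let x = (let y = (if false then true else false) in (if false then 3 else 8)) in ((let z = (if (false || true) then (\u.false) else (\v.true)) in z) (if (true || true) then x else 3)))
step 6: [if@0.0] (let x = (let y = false in (if false then 3 else 8)) in ((let z = (if (false || true) then (\u.false) else (\v.true)) in z) (if (true || true) then x else 3)))
step 7: [let@0] (let x = (if false then 3 else 8) in ((let z = (if (false || true) then (\u.false) else (\v.true)) in z) (if (true || true) then x else 3)))
step 8: [if@0] (let x = 8 in ((let z = (if (false || true) then (\u.false) else (\v.true)) in z) (if (true || true) then x else 3)))
step 9: [let@root] ((let z = (if (false || true) then (\u.false) else (\v.true)) in z) (if (true || true) then 8 else 3))
step 10: [delta@0.0.0] ((let z = (if true then (\u.false) else (\v.true)) in z) (if (true || true) then 8 else 3))
step 11: [if@0.0] ((let z = (\u.false) in z) (if (true || true) then 8 else 3))
step 12: [let@0] ((\u.false) (if (true || true) then 8 else 3))
step 13: [delta@1.0] ((\u.false) (if true then 8 else 3))
step 14: [if@1] ((\u.false) 8)
step 15: [beta@root] false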